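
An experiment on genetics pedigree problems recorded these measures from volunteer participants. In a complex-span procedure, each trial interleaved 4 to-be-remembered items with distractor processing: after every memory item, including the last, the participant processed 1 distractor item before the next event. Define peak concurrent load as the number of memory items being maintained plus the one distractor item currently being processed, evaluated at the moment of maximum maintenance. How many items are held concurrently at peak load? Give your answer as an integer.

Maintenance is greatest during the distractor(s) after memory item 4: all 4 memory items are being held.
One distractor item is concurrently being processed.
Peak concurrent load = 4 + 1 = 5 items.

5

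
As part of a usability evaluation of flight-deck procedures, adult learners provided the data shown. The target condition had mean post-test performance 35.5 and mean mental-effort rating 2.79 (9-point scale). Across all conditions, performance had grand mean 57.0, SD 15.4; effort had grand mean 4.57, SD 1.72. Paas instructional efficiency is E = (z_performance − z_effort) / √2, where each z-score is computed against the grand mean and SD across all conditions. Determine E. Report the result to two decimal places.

z_performance = (35.5 − 57.0) / 15.4 = -21.5000 / 15.4 = -1.3961.
z_effort = (2.79 − 4.57) / 1.72 = -1.7800 / 1.72 = -1.0349.
z_P − z_E = -1.3961 − (-1.0349) = -0.3612.
E = -0.3612 / √2 = -0.3612 / 1.41421 = -0.2554 ≈ -0.26.

-0.26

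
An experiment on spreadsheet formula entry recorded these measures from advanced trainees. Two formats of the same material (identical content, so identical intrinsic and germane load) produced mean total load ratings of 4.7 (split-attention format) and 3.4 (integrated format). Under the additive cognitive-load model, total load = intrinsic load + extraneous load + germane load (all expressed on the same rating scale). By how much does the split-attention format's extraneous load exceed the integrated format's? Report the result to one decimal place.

Intrinsic and germane load are equal across formats, so the difference in total load equals the difference in extraneous load.
Extraneous-load difference = 4.7 − 3.4 = 1.3.

1.3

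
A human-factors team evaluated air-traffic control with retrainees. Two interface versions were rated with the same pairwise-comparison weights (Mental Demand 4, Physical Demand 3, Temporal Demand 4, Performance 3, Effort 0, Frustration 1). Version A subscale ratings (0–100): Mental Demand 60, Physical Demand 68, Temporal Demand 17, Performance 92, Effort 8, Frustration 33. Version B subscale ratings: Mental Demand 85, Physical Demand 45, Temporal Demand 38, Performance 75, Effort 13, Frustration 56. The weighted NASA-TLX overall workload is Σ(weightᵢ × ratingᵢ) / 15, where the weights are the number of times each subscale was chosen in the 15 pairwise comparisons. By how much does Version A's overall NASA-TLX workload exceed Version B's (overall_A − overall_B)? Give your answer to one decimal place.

Version A weighted sum = 4·60 + 3·68 + 4·17 + 3·92 + 0·8 + 1·33 = 240 + 204 + 68 + 276 + 0 + 33 = 821; overall_A = 821/15 = 54.7333.
Version B weighted sum = 4·85 + 3·45 + 4·38 + 3·75 + 0·13 + 1·56 = 340 + 135 + 152 + 225 + 0 + 56 = 908; overall_B = 908/15 = 60.5333.
Difference = 54.7333 − 60.5333 = -5.8000 ≈ -5.8.

-5.8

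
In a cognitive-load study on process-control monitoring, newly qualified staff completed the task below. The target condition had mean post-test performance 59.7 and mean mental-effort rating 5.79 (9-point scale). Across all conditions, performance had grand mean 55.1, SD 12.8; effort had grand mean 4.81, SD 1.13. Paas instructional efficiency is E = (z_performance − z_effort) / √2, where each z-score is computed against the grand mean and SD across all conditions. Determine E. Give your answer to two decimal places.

-0.36

z_performance = (59.7 − 55.1) / 12.8 = 4.6000 / 12.8 = 0.3594.
z_effort = (5.79 − 4.81) / 1.13 = 0.9800 / 1.13 = 0.8673.
z_P − z_E = 0.3594 − 0.8673 = -0.5079.
E = -0.5079 / √2 = -0.5079 / 1.41421 = -0.3591 ≈ -0.36.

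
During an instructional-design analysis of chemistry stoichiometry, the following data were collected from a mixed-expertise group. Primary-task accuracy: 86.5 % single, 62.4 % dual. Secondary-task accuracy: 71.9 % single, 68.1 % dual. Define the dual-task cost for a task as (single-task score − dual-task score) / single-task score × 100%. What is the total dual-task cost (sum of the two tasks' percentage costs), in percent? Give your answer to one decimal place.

33.1

Primary cost = (86.5 − 62.4) / 86.5 × 100% = 27.8613%.
Secondary cost = (71.9 − 68.1) / 71.9 × 100% = 5.2851%.
Total = 27.8613% + 5.2851% = 33.1464% ≈ 33.1%.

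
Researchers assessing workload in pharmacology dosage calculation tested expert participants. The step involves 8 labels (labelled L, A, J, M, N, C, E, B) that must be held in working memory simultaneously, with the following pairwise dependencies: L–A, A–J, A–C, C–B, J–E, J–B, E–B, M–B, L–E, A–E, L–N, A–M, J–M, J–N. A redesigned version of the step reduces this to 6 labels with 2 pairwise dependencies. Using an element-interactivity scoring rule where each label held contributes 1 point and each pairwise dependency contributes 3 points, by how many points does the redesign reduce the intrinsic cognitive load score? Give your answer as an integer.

38

Original: 8 × 1 + 14 × 3 = 8 + 42 = 50.
Redesigned: 6 × 1 + 2 × 3 = 6 + 6 = 12.
Reduction = 50 − 12 = 38.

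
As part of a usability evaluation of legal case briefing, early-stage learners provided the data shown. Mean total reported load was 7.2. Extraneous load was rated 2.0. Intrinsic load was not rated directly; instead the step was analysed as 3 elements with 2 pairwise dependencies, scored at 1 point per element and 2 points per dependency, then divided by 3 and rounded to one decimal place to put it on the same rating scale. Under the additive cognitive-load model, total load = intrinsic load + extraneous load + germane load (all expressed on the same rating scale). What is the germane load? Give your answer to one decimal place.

Intrinsic (element-interactivity): (3 × 1 + 2 × 2) / 3 = 7 / 3 = 2.3333 → 2.3.
germane load = total − intrinsic − extraneous
             = 7.2 − 2.3 − 2.0 = 2.9.

2.9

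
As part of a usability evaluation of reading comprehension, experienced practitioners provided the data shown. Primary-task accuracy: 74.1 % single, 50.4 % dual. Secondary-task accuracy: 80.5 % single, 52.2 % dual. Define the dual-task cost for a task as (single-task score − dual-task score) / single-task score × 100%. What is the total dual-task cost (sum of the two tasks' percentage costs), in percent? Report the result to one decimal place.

Primary cost = (74.1 − 50.4) / 74.1 × 100% = 31.9838%.
Secondary cost = (80.5 − 52.2) / 80.5 × 100% = 35.1553%.
Total = 31.9838% + 35.1553% = 67.1391% ≈ 67.1%.

67.1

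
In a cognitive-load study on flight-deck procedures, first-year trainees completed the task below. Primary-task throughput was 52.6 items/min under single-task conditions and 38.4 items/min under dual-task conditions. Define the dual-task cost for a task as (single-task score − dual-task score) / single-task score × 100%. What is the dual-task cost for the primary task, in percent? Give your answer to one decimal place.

27.0

Cost = (52.6 − 38.4) / 52.6 × 100%
     = 14.2000 / 52.6 × 100% = 26.9962%.
≈ 27.0%.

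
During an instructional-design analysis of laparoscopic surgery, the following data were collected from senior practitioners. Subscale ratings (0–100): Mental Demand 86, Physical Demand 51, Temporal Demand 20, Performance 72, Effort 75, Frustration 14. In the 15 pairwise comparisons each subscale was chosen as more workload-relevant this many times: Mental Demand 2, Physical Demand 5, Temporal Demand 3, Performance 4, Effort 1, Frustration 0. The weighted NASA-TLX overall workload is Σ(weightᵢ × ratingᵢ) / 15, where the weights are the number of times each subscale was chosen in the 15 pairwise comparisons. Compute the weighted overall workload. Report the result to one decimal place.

56.7

The tallies are the weights (they sum to 15).
Weighted sum = 2·86 + 5·51 + 3·20 + 4·72 + 1·75 + 0·14
            = 172 + 255 + 60 + 288 + 75 + 0 = 850.
Overall workload = 850 / 15 = 56.6667 ≈ 56.7.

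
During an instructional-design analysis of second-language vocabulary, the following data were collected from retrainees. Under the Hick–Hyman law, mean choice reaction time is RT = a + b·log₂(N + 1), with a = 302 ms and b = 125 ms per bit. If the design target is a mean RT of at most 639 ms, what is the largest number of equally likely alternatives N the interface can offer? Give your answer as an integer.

5

Set 302 + 125·log₂(N + 1) ≤ 639.
log₂(N + 1) ≤ (639 − 302) / 125 = 2.6960.
N + 1 ≤ 2^2.6960 = 6.4800.
N ≤ 5.4800, so the largest integer N is 5.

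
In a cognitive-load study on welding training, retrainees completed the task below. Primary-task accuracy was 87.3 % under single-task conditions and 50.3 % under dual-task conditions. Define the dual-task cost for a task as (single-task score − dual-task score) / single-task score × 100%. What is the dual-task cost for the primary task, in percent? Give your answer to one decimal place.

Cost = (87.3 − 50.3) / 87.3 × 100%
     = 37.0000 / 87.3 × 100% = 42.3826%.
≈ 42.4%.

42.4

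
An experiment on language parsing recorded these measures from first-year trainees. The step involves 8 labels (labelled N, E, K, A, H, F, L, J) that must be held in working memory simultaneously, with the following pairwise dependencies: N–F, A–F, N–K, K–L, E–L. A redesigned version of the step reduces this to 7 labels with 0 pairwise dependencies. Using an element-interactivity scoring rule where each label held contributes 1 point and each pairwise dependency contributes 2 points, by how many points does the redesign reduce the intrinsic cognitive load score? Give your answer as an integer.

11

Original: 8 × 1 + 5 × 2 = 8 + 10 = 18.
Redesigned: 7 × 1 + 0 × 2 = 7 + 0 = 7.
Reduction = 18 − 7 = 11.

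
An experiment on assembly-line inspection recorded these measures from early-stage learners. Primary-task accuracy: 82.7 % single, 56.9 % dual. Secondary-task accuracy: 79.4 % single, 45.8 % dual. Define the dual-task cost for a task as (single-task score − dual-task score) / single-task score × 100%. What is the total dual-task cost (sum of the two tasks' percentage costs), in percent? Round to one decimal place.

Primary cost = (82.7 − 56.9) / 82.7 × 100% = 31.1971%.
Secondary cost = (79.4 − 45.8) / 79.4 × 100% = 42.3174%.
Total = 31.1971% + 42.3174% = 73.5145% ≈ 73.5%.

73.5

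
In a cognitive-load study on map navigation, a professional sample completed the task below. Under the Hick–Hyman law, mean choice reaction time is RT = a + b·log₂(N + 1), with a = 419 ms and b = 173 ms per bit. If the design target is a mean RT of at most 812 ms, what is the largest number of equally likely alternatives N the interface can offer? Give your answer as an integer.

Set 419 + 173·log₂(N + 1) ≤ 812.
log₂(N + 1) ≤ (812 − 419) / 173 = 2.2717.
N + 1 ≤ 2^2.2717 = 4.8289.
N ≤ 3.8289, so the largest integer N is 3.

3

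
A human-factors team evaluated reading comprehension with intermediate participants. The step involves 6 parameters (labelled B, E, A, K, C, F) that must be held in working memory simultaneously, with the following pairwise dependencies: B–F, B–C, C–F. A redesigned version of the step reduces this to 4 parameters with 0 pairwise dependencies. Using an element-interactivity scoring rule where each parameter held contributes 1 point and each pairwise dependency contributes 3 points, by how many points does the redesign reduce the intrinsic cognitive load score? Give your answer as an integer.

Original: 6 × 1 + 3 × 3 = 6 + 9 = 15.
Redesigned: 4 × 1 + 0 × 3 = 4 + 0 = 4.
Reduction = 15 − 4 = 11.

11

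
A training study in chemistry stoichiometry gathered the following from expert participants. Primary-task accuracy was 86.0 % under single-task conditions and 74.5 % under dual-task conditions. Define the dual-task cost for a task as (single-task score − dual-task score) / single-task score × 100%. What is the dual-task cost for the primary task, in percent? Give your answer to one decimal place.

13.4

Cost = (86.0 − 74.5) / 86.0 × 100%
     = 11.5000 / 86.0 × 100% = 13.3721%.
≈ 13.4%.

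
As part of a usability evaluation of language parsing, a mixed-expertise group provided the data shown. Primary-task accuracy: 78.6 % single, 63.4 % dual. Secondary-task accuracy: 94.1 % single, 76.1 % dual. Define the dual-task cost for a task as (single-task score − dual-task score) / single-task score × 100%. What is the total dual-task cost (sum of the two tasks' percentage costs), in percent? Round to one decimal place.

38.5

Primary cost = (78.6 − 63.4) / 78.6 × 100% = 19.3384%.
Secondary cost = (94.1 − 76.1) / 94.1 × 100% = 19.1286%.
Total = 19.3384% + 19.1286% = 38.4670% ≈ 38.5%.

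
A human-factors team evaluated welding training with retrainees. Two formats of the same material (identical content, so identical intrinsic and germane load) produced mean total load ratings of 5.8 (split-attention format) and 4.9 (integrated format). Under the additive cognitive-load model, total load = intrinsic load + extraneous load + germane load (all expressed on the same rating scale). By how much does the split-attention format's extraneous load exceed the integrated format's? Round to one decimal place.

Intrinsic and germane load are equal across formats, so the difference in total load equals the difference in extraneous load.
Extraneous-load difference = 5.8 − 4.9 = 0.9.

0.9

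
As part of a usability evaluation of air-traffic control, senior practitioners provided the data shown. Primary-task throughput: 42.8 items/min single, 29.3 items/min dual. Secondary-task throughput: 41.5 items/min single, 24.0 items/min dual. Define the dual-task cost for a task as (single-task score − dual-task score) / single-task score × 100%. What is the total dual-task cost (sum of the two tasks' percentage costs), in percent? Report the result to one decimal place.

Primary cost = (42.8 − 29.3) / 42.8 × 100% = 31.5421%.
Secondary cost = (41.5 − 24.0) / 41.5 × 100% = 42.1687%.
Total = 31.5421% + 42.1687% = 73.7108% ≈ 73.7%.

73.7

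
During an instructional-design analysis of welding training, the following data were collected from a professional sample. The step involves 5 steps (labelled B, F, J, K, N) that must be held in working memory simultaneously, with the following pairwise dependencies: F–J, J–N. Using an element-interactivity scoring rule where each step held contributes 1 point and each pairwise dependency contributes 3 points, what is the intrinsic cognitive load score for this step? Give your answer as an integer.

11

Count of steps held simultaneously: 5.
Count of pairwise dependencies listed: 2.
Element contribution: 5 × 1 = 5.
Interaction contribution: 2 × 3 = 6.
Intrinsic load = 5 + 6 = 11.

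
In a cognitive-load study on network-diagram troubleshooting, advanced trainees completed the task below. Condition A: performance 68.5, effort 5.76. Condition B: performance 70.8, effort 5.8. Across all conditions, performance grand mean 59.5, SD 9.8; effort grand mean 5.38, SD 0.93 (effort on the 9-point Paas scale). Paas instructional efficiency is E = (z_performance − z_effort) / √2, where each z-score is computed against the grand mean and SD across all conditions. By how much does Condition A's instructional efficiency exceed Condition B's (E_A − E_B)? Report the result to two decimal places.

-0.14

Condition A: z_P = (68.5 − 59.5)/9.8 = 0.9184; z_E = (5.76 − 5.38)/0.93 = 0.4086; E_A = (0.9184 − 0.4086)/√2 = 0.3605.
Condition B: z_P = (70.8 − 59.5)/9.8 = 1.1531; z_E = (5.8 − 5.38)/0.93 = 0.4516; E_B = (1.1531 − 0.4516)/√2 = 0.4960.
E_A − E_B = 0.3605 − 0.4960 = -0.1355 ≈ -0.14.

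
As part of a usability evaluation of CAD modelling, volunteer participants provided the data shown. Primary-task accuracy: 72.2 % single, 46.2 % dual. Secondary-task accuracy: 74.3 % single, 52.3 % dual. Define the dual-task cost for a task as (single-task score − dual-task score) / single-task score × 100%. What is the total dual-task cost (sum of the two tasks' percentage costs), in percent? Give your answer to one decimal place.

Primary cost = (72.2 − 46.2) / 72.2 × 100% = 36.0111%.
Secondary cost = (74.3 − 52.3) / 74.3 × 100% = 29.6097%.
Total = 36.0111% + 29.6097% = 65.6208% ≈ 65.6%.

65.6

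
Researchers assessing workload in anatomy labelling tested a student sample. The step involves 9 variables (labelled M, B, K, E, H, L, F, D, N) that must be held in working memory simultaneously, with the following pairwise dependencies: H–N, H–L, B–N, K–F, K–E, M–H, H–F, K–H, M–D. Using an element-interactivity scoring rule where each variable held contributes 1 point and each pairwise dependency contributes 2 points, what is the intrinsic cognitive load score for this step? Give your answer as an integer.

27

Count of variables held simultaneously: 9.
Count of pairwise dependencies listed: 9.
Element contribution: 9 × 1 = 9.
Interaction contribution: 9 × 2 = 18.
Intrinsic load = 9 + 18 = 27.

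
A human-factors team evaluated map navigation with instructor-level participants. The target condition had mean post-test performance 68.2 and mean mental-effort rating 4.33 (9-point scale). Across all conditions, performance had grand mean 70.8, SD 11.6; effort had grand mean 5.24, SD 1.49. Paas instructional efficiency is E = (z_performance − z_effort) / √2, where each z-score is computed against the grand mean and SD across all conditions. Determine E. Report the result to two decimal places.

0.27

z_performance = (68.2 − 70.8) / 11.6 = -2.6000 / 11.6 = -0.2241.
z_effort = (4.33 − 5.24) / 1.49 = -0.9100 / 1.49 = -0.6107.
z_P − z_E = -0.2241 − (-0.6107) = 0.3866.
E = 0.3866 / √2 = 0.3866 / 1.41421 = 0.2734 ≈ 0.27.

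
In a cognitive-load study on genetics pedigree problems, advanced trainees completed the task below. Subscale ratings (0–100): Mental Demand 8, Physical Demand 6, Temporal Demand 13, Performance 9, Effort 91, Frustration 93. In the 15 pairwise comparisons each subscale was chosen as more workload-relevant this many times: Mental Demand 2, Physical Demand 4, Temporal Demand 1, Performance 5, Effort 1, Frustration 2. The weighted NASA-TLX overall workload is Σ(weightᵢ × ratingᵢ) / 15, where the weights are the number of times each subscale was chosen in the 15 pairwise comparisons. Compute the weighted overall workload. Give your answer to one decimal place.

The tallies are the weights (they sum to 15).
Weighted sum = 2·8 + 4·6 + 1·13 + 5·9 + 1·91 + 2·93
            = 16 + 24 + 13 + 45 + 91 + 186 = 375.
Overall workload = 375 / 15 = 25.0000 ≈ 25.0.

25.0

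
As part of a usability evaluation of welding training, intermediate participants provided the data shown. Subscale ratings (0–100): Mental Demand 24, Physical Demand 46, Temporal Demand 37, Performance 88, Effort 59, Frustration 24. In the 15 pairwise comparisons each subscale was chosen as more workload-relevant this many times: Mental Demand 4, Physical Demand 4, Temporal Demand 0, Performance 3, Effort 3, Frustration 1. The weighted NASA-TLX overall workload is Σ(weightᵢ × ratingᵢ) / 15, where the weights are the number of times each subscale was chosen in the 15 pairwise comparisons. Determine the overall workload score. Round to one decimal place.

49.7

The tallies are the weights (they sum to 15).
Weighted sum = 4·24 + 4·46 + 0·37 + 3·88 + 3·59 + 1·24
            = 96 + 184 + 0 + 264 + 177 + 24 = 745.
Overall workload = 745 / 15 = 49.6667 ≈ 49.7.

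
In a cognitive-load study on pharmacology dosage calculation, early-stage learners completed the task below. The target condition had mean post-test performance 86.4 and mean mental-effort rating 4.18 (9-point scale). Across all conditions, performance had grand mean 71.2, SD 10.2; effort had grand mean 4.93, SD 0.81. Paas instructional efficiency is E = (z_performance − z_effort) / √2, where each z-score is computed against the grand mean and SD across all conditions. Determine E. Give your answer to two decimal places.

1.71

z_performance = (86.4 − 71.2) / 10.2 = 15.2000 / 10.2 = 1.4902.
z_effort = (4.18 − 4.93) / 0.81 = -0.7500 / 0.81 = -0.9259.
z_P − z_E = 1.4902 − (-0.9259) = 2.4161.
E = 2.4161 / √2 = 2.4161 / 1.41421 = 1.7084 ≈ 1.71.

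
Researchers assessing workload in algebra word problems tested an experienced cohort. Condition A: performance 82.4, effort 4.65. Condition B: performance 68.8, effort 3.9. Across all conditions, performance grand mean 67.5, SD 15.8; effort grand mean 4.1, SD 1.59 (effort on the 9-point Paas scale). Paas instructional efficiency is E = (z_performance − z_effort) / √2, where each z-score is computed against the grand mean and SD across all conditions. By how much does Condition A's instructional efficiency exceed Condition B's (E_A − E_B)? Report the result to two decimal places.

0.28

Condition A: z_P = (82.4 − 67.5)/15.8 = 0.9430; z_E = (4.65 − 4.1)/1.59 = 0.3459; E_A = (0.9430 − 0.3459)/√2 = 0.4222.
Condition B: z_P = (68.8 − 67.5)/15.8 = 0.0823; z_E = (3.9 − 4.1)/1.59 = -0.1258; E_B = (0.0823 − (-0.1258))/√2 = 0.1471.
E_A − E_B = 0.4222 − 0.1471 = 0.2751 ≈ 0.28.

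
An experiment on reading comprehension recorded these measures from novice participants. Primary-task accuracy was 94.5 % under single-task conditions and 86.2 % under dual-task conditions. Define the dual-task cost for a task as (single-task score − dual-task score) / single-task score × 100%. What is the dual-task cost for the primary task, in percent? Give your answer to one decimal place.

8.8

Cost = (94.5 − 86.2) / 94.5 × 100%
     = 8.3000 / 94.5 × 100% = 8.7831%.
≈ 8.8%.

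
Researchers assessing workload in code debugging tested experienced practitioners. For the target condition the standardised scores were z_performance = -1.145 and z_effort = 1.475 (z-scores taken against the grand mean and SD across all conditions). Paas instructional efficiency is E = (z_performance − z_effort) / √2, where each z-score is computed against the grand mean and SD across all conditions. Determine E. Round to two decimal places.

z_P − z_E = -1.145 − 1.475 = -2.6200.
E = -2.6200 / √2 = -2.6200 / 1.41421 = -1.8526 ≈ -1.85.

-1.85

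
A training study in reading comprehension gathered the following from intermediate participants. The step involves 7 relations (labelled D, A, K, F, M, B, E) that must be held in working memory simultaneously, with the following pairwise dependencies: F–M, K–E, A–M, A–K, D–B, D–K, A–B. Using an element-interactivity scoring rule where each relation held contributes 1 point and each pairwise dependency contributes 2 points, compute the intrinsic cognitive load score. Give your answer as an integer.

Count of relations held simultaneously: 7.
Count of pairwise dependencies listed: 7.
Element contribution: 7 × 1 = 7.
Interaction contribution: 7 × 2 = 14.
Intrinsic load = 7 + 14 = 21.

21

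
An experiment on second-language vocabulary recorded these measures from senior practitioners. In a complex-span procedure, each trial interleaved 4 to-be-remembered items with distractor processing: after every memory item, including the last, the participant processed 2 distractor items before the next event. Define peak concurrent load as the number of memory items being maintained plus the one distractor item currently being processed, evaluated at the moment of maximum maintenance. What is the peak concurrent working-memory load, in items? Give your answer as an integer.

5

Maintenance is greatest during the distractor(s) after memory item 4: all 4 memory items are being held.
One distractor item is concurrently being processed.
Peak concurrent load = 4 + 1 = 5 items.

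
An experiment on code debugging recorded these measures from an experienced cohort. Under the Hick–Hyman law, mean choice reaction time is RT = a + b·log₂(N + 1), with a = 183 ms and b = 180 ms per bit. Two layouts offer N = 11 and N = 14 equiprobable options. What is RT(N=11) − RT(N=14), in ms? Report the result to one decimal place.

RT(11) = 183 + 180·log₂(12) = 183 + 180·3.5850 = 828.3000 ms.
RT(14) = 183 + 180·log₂(15) = 183 + 180·3.9069 = 886.2420 ms.
Difference = 828.3000 − 886.2420 = -57.9420 ≈ -57.9 ms.

-57.9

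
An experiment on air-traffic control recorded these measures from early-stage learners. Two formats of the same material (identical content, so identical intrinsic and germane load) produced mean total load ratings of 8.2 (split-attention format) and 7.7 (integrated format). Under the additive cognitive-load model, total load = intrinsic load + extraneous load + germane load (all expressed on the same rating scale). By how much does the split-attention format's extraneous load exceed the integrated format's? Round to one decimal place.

Intrinsic and germane load are equal across formats, so the difference in total load equals the difference in extraneous load.
Extraneous-load difference = 8.2 − 7.7 = 0.5.

0.5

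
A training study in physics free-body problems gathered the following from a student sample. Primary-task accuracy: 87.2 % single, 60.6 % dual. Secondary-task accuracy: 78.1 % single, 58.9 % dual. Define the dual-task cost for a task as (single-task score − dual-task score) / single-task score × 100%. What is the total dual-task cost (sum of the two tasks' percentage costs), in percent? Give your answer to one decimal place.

Primary cost = (87.2 − 60.6) / 87.2 × 100% = 30.5046%.
Secondary cost = (78.1 − 58.9) / 78.1 × 100% = 24.5839%.
Total = 30.5046% + 24.5839% = 55.0885% ≈ 55.1%.

55.1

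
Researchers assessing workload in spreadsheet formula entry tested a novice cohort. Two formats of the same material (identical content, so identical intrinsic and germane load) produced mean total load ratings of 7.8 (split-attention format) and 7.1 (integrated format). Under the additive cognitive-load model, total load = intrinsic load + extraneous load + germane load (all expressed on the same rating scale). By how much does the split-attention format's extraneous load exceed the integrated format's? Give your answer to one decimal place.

Intrinsic and germane load are equal across formats, so the difference in total load equals the difference in extraneous load.
Extraneous-load difference = 7.8 − 7.1 = 0.7.

0.7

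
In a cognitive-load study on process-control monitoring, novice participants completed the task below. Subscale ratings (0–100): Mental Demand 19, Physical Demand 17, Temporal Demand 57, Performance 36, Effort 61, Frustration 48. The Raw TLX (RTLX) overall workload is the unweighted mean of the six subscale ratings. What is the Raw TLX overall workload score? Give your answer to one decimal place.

39.7

Sum of ratings = 19 + 17 + 57 + 36 + 61 + 48 = 238.
RTLX = 238 / 6 = 39.6667 ≈ 39.7.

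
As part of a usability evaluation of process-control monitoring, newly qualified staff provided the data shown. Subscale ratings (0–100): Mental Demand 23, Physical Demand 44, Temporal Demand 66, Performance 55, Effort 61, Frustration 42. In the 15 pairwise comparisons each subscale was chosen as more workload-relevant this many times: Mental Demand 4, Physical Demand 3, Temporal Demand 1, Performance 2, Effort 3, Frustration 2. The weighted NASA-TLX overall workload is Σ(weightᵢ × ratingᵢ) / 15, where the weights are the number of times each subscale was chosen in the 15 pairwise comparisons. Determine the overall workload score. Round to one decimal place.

The tallies are the weights (they sum to 15).
Weighted sum = 4·23 + 3·44 + 1·66 + 2·55 + 3·61 + 2·42
            = 92 + 132 + 66 + 110 + 183 + 84 = 667.
Overall workload = 667 / 15 = 44.4667 ≈ 44.5.

44.5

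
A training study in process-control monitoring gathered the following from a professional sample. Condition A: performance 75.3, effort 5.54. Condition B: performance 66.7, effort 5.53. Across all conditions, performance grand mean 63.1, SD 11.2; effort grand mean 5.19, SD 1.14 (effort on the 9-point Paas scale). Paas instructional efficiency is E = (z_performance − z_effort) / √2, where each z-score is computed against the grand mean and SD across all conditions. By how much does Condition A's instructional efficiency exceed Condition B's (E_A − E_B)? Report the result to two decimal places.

0.54

Condition A: z_P = (75.3 − 63.1)/11.2 = 1.0893; z_E = (5.54 − 5.19)/1.14 = 0.3070; E_A = (1.0893 − 0.3070)/√2 = 0.5532.
Condition B: z_P = (66.7 − 63.1)/11.2 = 0.3214; z_E = (5.53 − 5.19)/1.14 = 0.2982; E_B = (0.3214 − 0.2982)/√2 = 0.0164.
E_A − E_B = 0.5532 − 0.0164 = 0.5368 ≈ 0.54.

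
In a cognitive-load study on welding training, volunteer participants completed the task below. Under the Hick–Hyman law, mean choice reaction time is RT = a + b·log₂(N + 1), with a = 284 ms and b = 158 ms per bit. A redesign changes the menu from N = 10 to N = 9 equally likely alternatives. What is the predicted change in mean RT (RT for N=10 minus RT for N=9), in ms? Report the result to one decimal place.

21.7

RT(10) = 284 + 158·log₂(11) = 284 + 158·3.4594 = 830.5852 ms.
RT(9) = 284 + 158·log₂(10) = 284 + 158·3.3219 = 808.8602 ms.
Difference = 830.5852 − 808.8602 = 21.7250 ≈ 21.7 ms.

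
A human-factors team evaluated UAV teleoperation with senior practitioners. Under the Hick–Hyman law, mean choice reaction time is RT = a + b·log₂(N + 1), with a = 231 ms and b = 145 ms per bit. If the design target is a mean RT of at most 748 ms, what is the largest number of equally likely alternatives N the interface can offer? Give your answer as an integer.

10

Set 231 + 145·log₂(N + 1) ≤ 748.
log₂(N + 1) ≤ (748 − 231) / 145 = 3.5655.
N + 1 ≤ 2^3.5655 = 11.8392.
N ≤ 10.8392, so the largest integer N is 10.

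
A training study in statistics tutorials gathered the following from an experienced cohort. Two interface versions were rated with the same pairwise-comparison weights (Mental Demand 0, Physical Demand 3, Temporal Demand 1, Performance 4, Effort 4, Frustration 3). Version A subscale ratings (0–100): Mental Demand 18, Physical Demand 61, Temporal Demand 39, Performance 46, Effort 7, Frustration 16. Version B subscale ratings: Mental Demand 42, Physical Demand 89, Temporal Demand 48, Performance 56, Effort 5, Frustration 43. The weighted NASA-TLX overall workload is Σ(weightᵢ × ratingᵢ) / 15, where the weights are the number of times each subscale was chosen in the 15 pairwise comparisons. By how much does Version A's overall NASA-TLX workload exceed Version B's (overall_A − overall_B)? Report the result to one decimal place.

Version A weighted sum = 0·18 + 3·61 + 1·39 + 4·46 + 4·7 + 3·16 = 0 + 183 + 39 + 184 + 28 + 48 = 482; overall_A = 482/15 = 32.1333.
Version B weighted sum = 0·42 + 3·89 + 1·48 + 4·56 + 4·5 + 3·43 = 0 + 267 + 48 + 224 + 20 + 129 = 688; overall_B = 688/15 = 45.8667.
Difference = 32.1333 − 45.8667 = -13.7334 ≈ -13.7.

-13.7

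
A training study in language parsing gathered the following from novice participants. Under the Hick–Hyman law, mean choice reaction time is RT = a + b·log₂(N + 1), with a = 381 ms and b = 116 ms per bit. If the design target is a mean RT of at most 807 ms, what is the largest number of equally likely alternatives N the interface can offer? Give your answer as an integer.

11

Set 381 + 116·log₂(N + 1) ≤ 807.
log₂(N + 1) ≤ (807 − 381) / 116 = 3.6724.
N + 1 ≤ 2^3.6724 = 12.7498.
N ≤ 11.7498, so the largest integer N is 11.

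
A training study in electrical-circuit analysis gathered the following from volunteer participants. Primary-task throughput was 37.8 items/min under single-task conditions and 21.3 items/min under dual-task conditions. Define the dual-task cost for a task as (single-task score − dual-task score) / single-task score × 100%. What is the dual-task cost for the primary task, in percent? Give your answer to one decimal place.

43.7

Cost = (37.8 − 21.3) / 37.8 × 100%
     = 16.5000 / 37.8 × 100% = 43.6508%.
≈ 43.7%.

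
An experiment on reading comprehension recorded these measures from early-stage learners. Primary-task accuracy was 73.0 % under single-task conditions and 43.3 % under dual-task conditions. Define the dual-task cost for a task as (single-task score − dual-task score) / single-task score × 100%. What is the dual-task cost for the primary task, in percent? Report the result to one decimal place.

Cost = (73.0 − 43.3) / 73.0 × 100%
     = 29.7000 / 73.0 × 100% = 40.6849%.
≈ 40.7%.

40.7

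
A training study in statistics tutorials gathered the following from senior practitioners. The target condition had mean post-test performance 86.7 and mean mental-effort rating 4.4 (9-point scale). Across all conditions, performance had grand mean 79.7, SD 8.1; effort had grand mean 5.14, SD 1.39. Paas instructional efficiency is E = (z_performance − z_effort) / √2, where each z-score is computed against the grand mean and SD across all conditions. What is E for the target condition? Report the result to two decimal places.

z_performance = (86.7 − 79.7) / 8.1 = 7.0000 / 8.1 = 0.8642.
z_effort = (4.4 − 5.14) / 1.39 = -0.7400 / 1.39 = -0.5324.
z_P − z_E = 0.8642 − (-0.5324) = 1.3966.
E = 1.3966 / √2 = 1.3966 / 1.41421 = 0.9875 ≈ 0.99.

0.99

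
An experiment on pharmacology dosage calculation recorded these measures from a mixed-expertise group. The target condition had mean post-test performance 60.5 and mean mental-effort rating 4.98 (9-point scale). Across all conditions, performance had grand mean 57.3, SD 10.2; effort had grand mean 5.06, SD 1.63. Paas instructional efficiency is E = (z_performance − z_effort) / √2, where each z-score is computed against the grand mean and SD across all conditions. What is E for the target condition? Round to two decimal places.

z_performance = (60.5 − 57.3) / 10.2 = 3.2000 / 10.2 = 0.3137.
z_effort = (4.98 − 5.06) / 1.63 = -0.0800 / 1.63 = -0.0491.
z_P − z_E = 0.3137 − (-0.0491) = 0.3628.
E = 0.3628 / √2 = 0.3628 / 1.41421 = 0.2565 ≈ 0.26.

0.26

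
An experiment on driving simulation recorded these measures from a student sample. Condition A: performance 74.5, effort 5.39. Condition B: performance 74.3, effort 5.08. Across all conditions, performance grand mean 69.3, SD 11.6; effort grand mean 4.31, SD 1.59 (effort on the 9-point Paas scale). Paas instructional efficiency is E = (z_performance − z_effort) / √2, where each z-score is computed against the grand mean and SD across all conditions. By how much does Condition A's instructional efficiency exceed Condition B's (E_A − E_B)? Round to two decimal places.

Condition A: z_P = (74.5 − 69.3)/11.6 = 0.4483; z_E = (5.39 − 4.31)/1.59 = 0.6792; E_A = (0.4483 − 0.6792)/√2 = -0.1633.
Condition B: z_P = (74.3 − 69.3)/11.6 = 0.4310; z_E = (5.08 − 4.31)/1.59 = 0.4843; E_B = (0.4310 − 0.4843)/√2 = -0.0377.
E_A − E_B = -0.1633 − (-0.0377) = -0.1256 ≈ -0.13.

-0.13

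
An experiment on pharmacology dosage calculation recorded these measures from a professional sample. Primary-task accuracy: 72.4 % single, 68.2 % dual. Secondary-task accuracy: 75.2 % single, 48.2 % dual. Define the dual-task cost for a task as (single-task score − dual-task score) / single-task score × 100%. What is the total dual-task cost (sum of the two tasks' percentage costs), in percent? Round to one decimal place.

Primary cost = (72.4 − 68.2) / 72.4 × 100% = 5.8011%.
Secondary cost = (75.2 − 48.2) / 75.2 × 100% = 35.9043%.
Total = 5.8011% + 35.9043% = 41.7054% ≈ 41.7%.

41.7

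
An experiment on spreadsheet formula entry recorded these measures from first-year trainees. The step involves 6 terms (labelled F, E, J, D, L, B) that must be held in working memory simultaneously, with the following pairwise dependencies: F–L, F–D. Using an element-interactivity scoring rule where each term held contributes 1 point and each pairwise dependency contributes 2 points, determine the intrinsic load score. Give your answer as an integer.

Count of terms held simultaneously: 6.
Count of pairwise dependencies listed: 2.
Element contribution: 6 × 1 = 6.
Interaction contribution: 2 × 2 = 4.
Intrinsic load = 6 + 4 = 10.

10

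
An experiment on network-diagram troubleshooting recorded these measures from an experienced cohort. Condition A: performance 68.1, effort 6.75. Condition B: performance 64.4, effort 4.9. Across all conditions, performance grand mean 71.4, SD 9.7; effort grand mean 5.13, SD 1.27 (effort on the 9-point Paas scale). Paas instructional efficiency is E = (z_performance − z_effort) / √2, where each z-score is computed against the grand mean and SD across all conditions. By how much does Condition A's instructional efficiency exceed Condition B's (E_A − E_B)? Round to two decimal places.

Condition A: z_P = (68.1 − 71.4)/9.7 = -0.3402; z_E = (6.75 − 5.13)/1.27 = 1.2756; E_A = (-0.3402 − 1.2756)/√2 = -1.1425.
Condition B: z_P = (64.4 − 71.4)/9.7 = -0.7216; z_E = (4.9 − 5.13)/1.27 = -0.1811; E_B = (-0.7216 − (-0.1811))/√2 = -0.3822.
E_A − E_B = -1.1425 − (-0.3822) = -0.7603 ≈ -0.76.

-0.76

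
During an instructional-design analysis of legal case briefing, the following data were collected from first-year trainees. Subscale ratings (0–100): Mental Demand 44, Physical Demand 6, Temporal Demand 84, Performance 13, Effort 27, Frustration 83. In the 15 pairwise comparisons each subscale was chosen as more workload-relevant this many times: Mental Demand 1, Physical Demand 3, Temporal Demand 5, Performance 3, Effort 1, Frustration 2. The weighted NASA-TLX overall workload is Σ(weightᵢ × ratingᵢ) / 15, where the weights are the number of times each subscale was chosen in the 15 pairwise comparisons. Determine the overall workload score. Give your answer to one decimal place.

The tallies are the weights (they sum to 15).
Weighted sum = 1·44 + 3·6 + 5·84 + 3·13 + 1·27 + 2·83
            = 44 + 18 + 420 + 39 + 27 + 166 = 714.
Overall workload = 714 / 15 = 47.6000 ≈ 47.6.

47.6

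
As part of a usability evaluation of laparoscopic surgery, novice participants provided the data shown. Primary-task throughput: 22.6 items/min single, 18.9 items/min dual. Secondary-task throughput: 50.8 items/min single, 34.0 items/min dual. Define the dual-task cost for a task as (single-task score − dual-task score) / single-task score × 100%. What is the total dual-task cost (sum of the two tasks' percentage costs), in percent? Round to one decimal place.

49.4

Primary cost = (22.6 − 18.9) / 22.6 × 100% = 16.3717%.
Secondary cost = (50.8 − 34.0) / 50.8 × 100% = 33.0709%.
Total = 16.3717% + 33.0709% = 49.4426% ≈ 49.4%.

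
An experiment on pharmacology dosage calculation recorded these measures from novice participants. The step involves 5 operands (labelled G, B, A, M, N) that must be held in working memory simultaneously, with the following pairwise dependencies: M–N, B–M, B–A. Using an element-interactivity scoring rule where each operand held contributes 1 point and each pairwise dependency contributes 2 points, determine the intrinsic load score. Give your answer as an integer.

Count of operands held simultaneously: 5.
Count of pairwise dependencies listed: 3.
Element contribution: 5 × 1 = 5.
Interaction contribution: 3 × 2 = 6.
Intrinsic load = 5 + 6 = 11.

11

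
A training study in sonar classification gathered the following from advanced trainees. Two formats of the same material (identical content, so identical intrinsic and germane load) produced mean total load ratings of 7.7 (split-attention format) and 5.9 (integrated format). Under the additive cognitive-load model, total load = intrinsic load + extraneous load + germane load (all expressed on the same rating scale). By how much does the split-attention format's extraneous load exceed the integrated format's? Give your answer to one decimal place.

Intrinsic and germane load are equal across formats, so the difference in total load equals the difference in extraneous load.
Extraneous-load difference = 7.7 − 5.9 = 1.8.

1.8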